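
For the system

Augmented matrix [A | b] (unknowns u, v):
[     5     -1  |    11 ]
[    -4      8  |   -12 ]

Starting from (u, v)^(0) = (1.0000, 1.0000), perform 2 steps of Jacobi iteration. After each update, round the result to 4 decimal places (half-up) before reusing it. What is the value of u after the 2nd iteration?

2.0000

Iteration 1:
  u = (11 - (-1)·1.0000) / (5) = 2.4000
  v = (-12 - (-4)·1.0000) / (8) = -1.0000
Iteration 2:
  u = (11 - (-1)·-1.0000) / (5) = 2.0000
  v = (-12 - (-4)·2.4000) / (8) = -0.3000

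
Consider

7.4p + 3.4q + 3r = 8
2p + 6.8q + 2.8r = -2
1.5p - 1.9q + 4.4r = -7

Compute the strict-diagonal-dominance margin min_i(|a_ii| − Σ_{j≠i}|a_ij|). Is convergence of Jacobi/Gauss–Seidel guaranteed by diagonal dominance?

row 1: |7.4| − (3.4+3) = 1
row 2: |6.8| − (2+2.8) = 2
row 3: |4.4| − (1.5+1.9) = 1
minimum over rows = 1 → strictly diagonally dominant (convergence guaranteed)

1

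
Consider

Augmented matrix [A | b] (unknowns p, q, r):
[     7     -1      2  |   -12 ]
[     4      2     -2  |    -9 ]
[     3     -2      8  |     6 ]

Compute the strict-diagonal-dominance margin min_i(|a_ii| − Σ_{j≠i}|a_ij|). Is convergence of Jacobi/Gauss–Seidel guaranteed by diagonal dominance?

row 1: |7| − (1+2) = 4
row 2: |2| − (4+2) = -4
row 3: |8| − (3+2) = 3
minimum over rows = -4 → not strictly diagonally dominant

-4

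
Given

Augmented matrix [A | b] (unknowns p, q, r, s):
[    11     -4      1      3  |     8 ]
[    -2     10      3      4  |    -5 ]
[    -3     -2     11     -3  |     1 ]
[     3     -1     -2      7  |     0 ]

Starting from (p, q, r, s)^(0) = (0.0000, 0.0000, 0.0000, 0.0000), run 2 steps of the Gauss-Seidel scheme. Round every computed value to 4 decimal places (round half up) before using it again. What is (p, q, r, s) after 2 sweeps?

Iteration 1:
  p = (8 - (-4)·0.0000 - (1)·0.0000 - (3)·0.0000) / (11) = 0.7273
  q = (-5 - (-2)·0.7273 - (3)·0.0000 - (4)·0.0000) / (10) = -0.3545
  r = (1 - (-3)·0.7273 - (-2)·-0.3545 - (-3)·0.0000) / (11) = 0.2248
  s = (0 - (3)·0.7273 - (-1)·-0.3545 - (-2)·0.2248) / (7) = -0.2981
Iteration 2:
  p = (8 - (-4)·-0.3545 - (1)·0.2248 - (3)·-0.2981) / (11) = 0.6592
  q = (-5 - (-2)·0.6592 - (3)·0.2248 - (4)·-0.2981) / (10) = -0.3164
  r = (1 - (-3)·0.6592 - (-2)·-0.3164 - (-3)·-0.2981) / (11) = 0.1319
  s = (0 - (3)·0.6592 - (-1)·-0.3164 - (-2)·0.1319) / (7) = -0.2900

(0.6592, -0.3164, 0.1319, -0.2900)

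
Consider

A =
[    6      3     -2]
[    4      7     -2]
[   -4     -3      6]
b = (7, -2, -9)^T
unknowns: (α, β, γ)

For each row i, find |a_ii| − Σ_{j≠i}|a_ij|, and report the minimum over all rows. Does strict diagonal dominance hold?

row 1: |6| − (3+2) = 1
row 2: |7| − (4+2) = 1
row 3: |6| − (4+3) = -1
minimum over rows = -1 → not strictly diagonally dominant

-1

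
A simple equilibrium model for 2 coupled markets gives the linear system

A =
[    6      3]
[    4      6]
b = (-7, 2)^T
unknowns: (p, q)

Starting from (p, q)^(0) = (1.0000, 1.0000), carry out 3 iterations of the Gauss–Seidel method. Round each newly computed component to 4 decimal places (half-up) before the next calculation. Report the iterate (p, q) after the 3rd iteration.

(-1.9630, 1.6420)

Iteration 1:
  p = (-7 - (3)·1.0000) / (6) = -1.6667
  q = (2 - (4)·-1.6667) / (6) = 1.4445
Iteration 2:
  p = (-7 - (3)·1.4445) / (6) = -1.8889
  q = (2 - (4)·-1.8889) / (6) = 1.5926
Iteration 3:
  p = (-7 - (3)·1.5926) / (6) = -1.9630
  q = (2 - (4)·-1.9630) / (6) = 1.6420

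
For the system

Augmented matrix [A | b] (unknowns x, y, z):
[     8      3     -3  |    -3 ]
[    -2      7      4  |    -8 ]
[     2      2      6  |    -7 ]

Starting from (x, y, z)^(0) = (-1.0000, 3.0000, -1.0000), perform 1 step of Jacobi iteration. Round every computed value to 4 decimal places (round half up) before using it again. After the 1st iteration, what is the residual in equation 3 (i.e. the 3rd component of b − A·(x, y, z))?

Iteration 1:
  x = (-3 - (3)·3.0000 - (-3)·-1.0000) / (8) = -1.8750
  y = (-8 - (-2)·-1.0000 - (4)·-1.0000) / (7) = -0.8571
  z = (-7 - (2)·-1.0000 - (2)·3.0000) / (6) = -1.8333
Residual b − A·x = (9.0714, 1.5829, 9.4640)

9.4640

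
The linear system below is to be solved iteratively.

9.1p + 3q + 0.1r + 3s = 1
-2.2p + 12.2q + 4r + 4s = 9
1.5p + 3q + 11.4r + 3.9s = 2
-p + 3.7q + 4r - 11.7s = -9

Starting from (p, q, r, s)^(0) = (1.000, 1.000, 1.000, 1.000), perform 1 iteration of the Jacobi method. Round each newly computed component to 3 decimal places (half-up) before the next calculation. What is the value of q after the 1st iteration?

Iteration 1:
  p = (1 - (3)·1.000 - (0.1)·1.000 - (3)·1.000) / (9.1) = -0.560
  q = (9 - (-2.2)·1.000 - (4)·1.000 - (4)·1.000) / (12.2) = 0.262
  r = (2 - (1.5)·1.000 - (3)·1.000 - (3.9)·1.000) / (11.4) = -0.561
  s = (-9 - (-1)·1.000 - (3.7)·1.000 - (4)·1.000) / (-11.7) = 1.342

0.262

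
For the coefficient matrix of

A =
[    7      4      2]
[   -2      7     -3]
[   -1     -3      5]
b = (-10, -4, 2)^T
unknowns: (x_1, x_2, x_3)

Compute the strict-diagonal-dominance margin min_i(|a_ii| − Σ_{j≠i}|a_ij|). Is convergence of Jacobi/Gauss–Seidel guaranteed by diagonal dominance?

row 1: |7| − (4+2) = 1
row 2: |7| − (2+3) = 2
row 3: |5| − (1+3) = 1
minimum over rows = 1 → strictly diagonally dominant (convergence guaranteed)

1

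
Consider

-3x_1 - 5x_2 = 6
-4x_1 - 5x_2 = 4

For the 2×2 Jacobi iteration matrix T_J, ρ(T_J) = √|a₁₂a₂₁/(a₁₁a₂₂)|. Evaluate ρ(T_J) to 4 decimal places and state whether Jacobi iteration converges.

1.1547

a₁₂a₂₁/(a₁₁a₂₂) = (-5)·(-4) / ((-3)·(-5)) = 1.333333
ρ = √|1.333333| = √1.333333 = 1.1547
ρ > 1, so Jacobi diverges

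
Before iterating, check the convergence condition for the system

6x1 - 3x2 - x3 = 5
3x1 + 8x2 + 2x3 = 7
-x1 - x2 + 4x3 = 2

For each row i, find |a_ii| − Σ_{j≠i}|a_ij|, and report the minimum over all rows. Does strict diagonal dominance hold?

2

row 1: |6| − (3+1) = 2
row 2: |8| − (3+2) = 3
row 3: |4| − (1+1) = 2
minimum over rows = 2 → strictly diagonally dominant (convergence guaranteed)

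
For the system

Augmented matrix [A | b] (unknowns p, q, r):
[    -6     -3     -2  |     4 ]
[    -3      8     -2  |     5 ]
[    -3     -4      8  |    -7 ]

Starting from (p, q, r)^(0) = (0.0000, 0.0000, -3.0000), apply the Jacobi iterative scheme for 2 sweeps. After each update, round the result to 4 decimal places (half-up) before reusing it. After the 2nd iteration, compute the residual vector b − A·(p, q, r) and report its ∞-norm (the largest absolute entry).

2.0936

Iteration 1:
  p = (4 - (-3)·0.0000 - (-2)·-3.0000) / (-6) = 0.3333
  q = (5 - (-3)·0.0000 - (-2)·-3.0000) / (8) = -0.1250
  r = (-7 - (-3)·0.0000 - (-4)·0.0000) / (8) = -0.8750
Iteration 2:
  p = (4 - (-3)·-0.1250 - (-2)·-0.8750) / (-6) = -0.3125
  q = (5 - (-3)·0.3333 - (-2)·-0.8750) / (8) = 0.5312
  r = (-7 - (-3)·0.3333 - (-4)·-0.1250) / (8) = -0.8125
Residual b − A·x = (2.0936, -1.8121, 0.6873); ∞-norm = 2.0936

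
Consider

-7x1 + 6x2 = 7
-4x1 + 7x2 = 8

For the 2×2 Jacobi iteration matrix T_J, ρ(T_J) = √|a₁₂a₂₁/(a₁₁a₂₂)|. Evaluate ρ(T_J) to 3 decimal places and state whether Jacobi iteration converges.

0.700

a₁₂a₂₁/(a₁₁a₂₂) = (6)·(-4) / ((-7)·(7)) = 0.489796
ρ = √|0.489796| = √0.489796 = 0.700
ρ < 1, so Jacobi converges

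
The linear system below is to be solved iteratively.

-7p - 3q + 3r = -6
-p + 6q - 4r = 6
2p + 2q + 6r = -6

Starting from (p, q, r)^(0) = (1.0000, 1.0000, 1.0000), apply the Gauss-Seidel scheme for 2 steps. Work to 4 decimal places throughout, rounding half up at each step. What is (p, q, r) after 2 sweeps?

Iteration 1:
  p = (-6 - (-3)·1.0000 - (3)·1.0000) / (-7) = 0.8571
  q = (6 - (-1)·0.8571 - (-4)·1.0000) / (6) = 1.8095
  r = (-6 - (2)·0.8571 - (2)·1.8095) / (6) = -1.8889
Iteration 2:
  p = (-6 - (-3)·1.8095 - (3)·-1.8889) / (-7) = -0.7279
  q = (6 - (-1)·-0.7279 - (-4)·-1.8889) / (6) = -0.3806
  r = (-6 - (2)·-0.7279 - (2)·-0.3806) / (6) = -0.6305

(-0.7279, -0.3806, -0.6305)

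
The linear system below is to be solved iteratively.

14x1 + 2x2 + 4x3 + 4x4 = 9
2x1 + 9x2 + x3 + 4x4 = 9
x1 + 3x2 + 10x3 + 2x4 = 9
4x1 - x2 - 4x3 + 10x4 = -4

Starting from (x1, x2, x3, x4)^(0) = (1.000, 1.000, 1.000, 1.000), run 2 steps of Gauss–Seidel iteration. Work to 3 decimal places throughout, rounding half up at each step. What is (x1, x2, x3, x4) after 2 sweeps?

(0.443, 0.882, 0.611, -0.245)

Iteration 1:
  x1 = (9 - (2)·1.000 - (4)·1.000 - (4)·1.000) / (14) = -0.071
  x2 = (9 - (2)·-0.071 - (1)·1.000 - (4)·1.000) / (9) = 0.460
  x3 = (9 - (1)·-0.071 - (3)·0.460 - (2)·1.000) / (10) = 0.569
  x4 = (-4 - (4)·-0.071 - (-1)·0.460 - (-4)·0.569) / (10) = -0.098
Iteration 2:
  x1 = (9 - (2)·0.460 - (4)·0.569 - (4)·-0.098) / (14) = 0.443
  x2 = (9 - (2)·0.443 - (1)·0.569 - (4)·-0.098) / (9) = 0.882
  x3 = (9 - (1)·0.443 - (3)·0.882 - (2)·-0.098) / (10) = 0.611
  x4 = (-4 - (4)·0.443 - (-1)·0.882 - (-4)·0.611) / (10) = -0.245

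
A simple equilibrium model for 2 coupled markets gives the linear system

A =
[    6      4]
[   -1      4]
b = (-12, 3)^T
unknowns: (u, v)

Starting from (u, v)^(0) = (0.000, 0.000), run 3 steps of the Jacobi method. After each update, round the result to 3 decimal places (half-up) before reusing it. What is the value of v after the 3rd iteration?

0.125

Iteration 1:
  u = (-12 - (4)·0.000) / (6) = -2.000
  v = (3 - (-1)·0.000) / (4) = 0.750
Iteration 2:
  u = (-12 - (4)·0.750) / (6) = -2.500
  v = (3 - (-1)·-2.000) / (4) = 0.250
Iteration 3:
  u = (-12 - (4)·0.250) / (6) = -2.167
  v = (3 - (-1)·-2.500) / (4) = 0.125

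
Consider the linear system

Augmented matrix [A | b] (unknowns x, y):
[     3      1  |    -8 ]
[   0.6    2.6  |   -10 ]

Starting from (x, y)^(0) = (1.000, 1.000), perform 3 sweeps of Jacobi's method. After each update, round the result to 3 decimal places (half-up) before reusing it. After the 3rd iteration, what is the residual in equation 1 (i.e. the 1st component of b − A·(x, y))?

Iteration 1:
  x = (-8 - (1)·1.000) / (3) = -3.000
  y = (-10 - (0.6)·1.000) / (2.6) = -4.077
Iteration 2:
  x = (-8 - (1)·-4.077) / (3) = -1.308
  y = (-10 - (0.6)·-3.000) / (2.6) = -3.154
Iteration 3:
  x = (-8 - (1)·-3.154) / (3) = -1.615
  y = (-10 - (0.6)·-1.308) / (2.6) = -3.544
Residual b − A·x = (0.389, 0.183)

0.389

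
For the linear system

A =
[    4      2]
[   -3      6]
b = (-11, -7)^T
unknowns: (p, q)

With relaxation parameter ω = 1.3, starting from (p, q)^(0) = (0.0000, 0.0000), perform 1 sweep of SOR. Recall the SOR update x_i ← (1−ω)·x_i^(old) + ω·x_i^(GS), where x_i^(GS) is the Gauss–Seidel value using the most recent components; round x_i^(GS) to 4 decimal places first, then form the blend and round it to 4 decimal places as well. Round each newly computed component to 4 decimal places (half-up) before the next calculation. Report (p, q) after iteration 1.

Iteration 1:
  p: GS value = (-11 - (2)·0.0000) / (4) = -2.7500;  p ← (1−ω)·0.0000 + ω·-2.7500 = -3.5750
  q: GS value = (-7 - (-3)·-3.5750) / (6) = -2.9542;  q ← (1−ω)·0.0000 + ω·-2.9542 = -3.8405

(-3.5750, -3.8405)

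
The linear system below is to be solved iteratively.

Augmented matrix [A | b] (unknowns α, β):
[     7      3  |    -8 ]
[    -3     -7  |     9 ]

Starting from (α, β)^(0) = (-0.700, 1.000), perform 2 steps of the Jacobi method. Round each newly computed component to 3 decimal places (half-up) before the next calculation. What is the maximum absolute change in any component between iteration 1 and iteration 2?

Iteration 1:
  α = (-8 - (3)·1.000) / (7) = -1.571
  β = (9 - (-3)·-0.700) / (-7) = -0.986
Iteration 2:
  α = (-8 - (3)·-0.986) / (7) = -0.720
  β = (9 - (-3)·-1.571) / (-7) = -0.612
Change: (0.851, 0.374) → max |·| = 0.851

0.851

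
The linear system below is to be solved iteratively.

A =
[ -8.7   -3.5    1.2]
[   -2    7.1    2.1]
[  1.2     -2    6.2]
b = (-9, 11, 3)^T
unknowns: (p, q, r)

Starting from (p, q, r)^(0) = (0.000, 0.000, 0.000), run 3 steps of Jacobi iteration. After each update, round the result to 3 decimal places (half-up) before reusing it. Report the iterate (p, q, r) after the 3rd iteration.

(0.460, 1.452, 0.939)

Iteration 1:
  p = (-9 - (-3.5)·0.000 - (1.2)·0.000) / (-8.7) = 1.034
  q = (11 - (-2)·0.000 - (2.1)·0.000) / (7.1) = 1.549
  r = (3 - (1.2)·0.000 - (-2)·0.000) / (6.2) = 0.484
Iteration 2:
  p = (-9 - (-3.5)·1.549 - (1.2)·0.484) / (-8.7) = 0.478
  q = (11 - (-2)·1.034 - (2.1)·0.484) / (7.1) = 1.697
  r = (3 - (1.2)·1.034 - (-2)·1.549) / (6.2) = 0.783
Iteration 3:
  p = (-9 - (-3.5)·1.697 - (1.2)·0.783) / (-8.7) = 0.460
  q = (11 - (-2)·0.478 - (2.1)·0.783) / (7.1) = 1.452
  r = (3 - (1.2)·0.478 - (-2)·1.697) / (6.2) = 0.939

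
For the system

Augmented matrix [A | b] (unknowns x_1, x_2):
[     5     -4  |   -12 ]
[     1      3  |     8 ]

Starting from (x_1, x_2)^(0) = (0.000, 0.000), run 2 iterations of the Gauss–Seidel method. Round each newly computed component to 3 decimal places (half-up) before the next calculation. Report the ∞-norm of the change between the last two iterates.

Iteration 1:
  x_1 = (-12 - (-4)·0.000) / (5) = -2.400
  x_2 = (8 - (1)·-2.400) / (3) = 3.467
Iteration 2:
  x_1 = (-12 - (-4)·3.467) / (5) = 0.374
  x_2 = (8 - (1)·0.374) / (3) = 2.542
Change: (2.774, -0.925) → max |·| = 2.774

2.774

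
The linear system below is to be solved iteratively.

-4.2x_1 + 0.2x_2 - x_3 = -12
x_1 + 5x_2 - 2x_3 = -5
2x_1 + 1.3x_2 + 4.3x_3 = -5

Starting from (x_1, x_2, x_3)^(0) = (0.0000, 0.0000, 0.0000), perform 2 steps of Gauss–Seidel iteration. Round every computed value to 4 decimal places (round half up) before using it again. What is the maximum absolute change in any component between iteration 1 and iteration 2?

Iteration 1:
  x_1 = (-12 - (0.2)·0.0000 - (-1)·0.0000) / (-4.2) = 2.8571
  x_2 = (-5 - (1)·2.8571 - (-2)·0.0000) / (5) = -1.5714
  x_3 = (-5 - (2)·2.8571 - (1.3)·-1.5714) / (4.3) = -2.0166
Iteration 2:
  x_1 = (-12 - (0.2)·-1.5714 - (-1)·-2.0166) / (-4.2) = 3.2625
  x_2 = (-5 - (1)·3.2625 - (-2)·-2.0166) / (5) = -2.4591
  x_3 = (-5 - (2)·3.2625 - (1.3)·-2.4591) / (4.3) = -1.9368
Change: (0.4054, -0.8877, 0.0798) → max |·| = 0.8877

0.8877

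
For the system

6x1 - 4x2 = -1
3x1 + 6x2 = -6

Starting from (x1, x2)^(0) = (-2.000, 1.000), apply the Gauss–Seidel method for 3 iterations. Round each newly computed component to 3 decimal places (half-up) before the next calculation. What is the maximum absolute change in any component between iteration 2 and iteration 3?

0.500

Iteration 1:
  x1 = (-1 - (-4)·1.000) / (6) = 0.500
  x2 = (-6 - (3)·0.500) / (6) = -1.250
Iteration 2:
  x1 = (-1 - (-4)·-1.250) / (6) = -1.000
  x2 = (-6 - (3)·-1.000) / (6) = -0.500
Iteration 3:
  x1 = (-1 - (-4)·-0.500) / (6) = -0.500
  x2 = (-6 - (3)·-0.500) / (6) = -0.750
Change: (0.500, -0.250) → max |·| = 0.500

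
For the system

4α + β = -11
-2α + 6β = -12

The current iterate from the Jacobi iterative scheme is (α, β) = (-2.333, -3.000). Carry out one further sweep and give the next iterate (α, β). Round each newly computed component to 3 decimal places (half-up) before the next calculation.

One sweep:
  α = (-11 - (1)·-3.000) / (4) = -2.000
  β = (-12 - (-2)·-2.333) / (6) = -2.778

(-2.000, -2.778)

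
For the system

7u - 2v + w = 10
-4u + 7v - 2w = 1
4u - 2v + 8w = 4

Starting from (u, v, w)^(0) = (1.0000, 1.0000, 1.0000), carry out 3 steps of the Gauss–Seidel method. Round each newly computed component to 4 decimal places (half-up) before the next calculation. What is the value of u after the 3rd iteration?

1.7821

Iteration 1:
  u = (10 - (-2)·1.0000 - (1)·1.0000) / (7) = 1.5714
  v = (1 - (-4)·1.5714 - (-2)·1.0000) / (7) = 1.3265
  w = (4 - (4)·1.5714 - (-2)·1.3265) / (8) = 0.0459
Iteration 2:
  u = (10 - (-2)·1.3265 - (1)·0.0459) / (7) = 1.8010
  v = (1 - (-4)·1.8010 - (-2)·0.0459) / (7) = 1.1851
  w = (4 - (4)·1.8010 - (-2)·1.1851) / (8) = -0.1042
Iteration 3:
  u = (10 - (-2)·1.1851 - (1)·-0.1042) / (7) = 1.7821
  v = (1 - (-4)·1.7821 - (-2)·-0.1042) / (7) = 1.1314
  w = (4 - (4)·1.7821 - (-2)·1.1314) / (8) = -0.1082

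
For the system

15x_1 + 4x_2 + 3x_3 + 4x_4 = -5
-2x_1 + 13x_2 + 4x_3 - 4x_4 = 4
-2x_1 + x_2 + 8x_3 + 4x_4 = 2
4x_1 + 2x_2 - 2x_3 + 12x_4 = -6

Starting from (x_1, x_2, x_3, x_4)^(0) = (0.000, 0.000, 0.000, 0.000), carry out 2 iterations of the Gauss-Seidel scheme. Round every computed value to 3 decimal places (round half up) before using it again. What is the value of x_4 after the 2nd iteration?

-0.348

Iteration 1:
  x_1 = (-5 - (4)·0.000 - (3)·0.000 - (4)·0.000) / (15) = -0.333
  x_2 = (4 - (-2)·-0.333 - (4)·0.000 - (-4)·0.000) / (13) = 0.256
  x_3 = (2 - (-2)·-0.333 - (1)·0.256 - (4)·0.000) / (8) = 0.135
  x_4 = (-6 - (4)·-0.333 - (2)·0.256 - (-2)·0.135) / (12) = -0.409
Iteration 2:
  x_1 = (-5 - (4)·0.256 - (3)·0.135 - (4)·-0.409) / (15) = -0.320
  x_2 = (4 - (-2)·-0.320 - (4)·0.135 - (-4)·-0.409) / (13) = 0.091
  x_3 = (2 - (-2)·-0.320 - (1)·0.091 - (4)·-0.409) / (8) = 0.363
  x_4 = (-6 - (4)·-0.320 - (2)·0.091 - (-2)·0.363) / (12) = -0.348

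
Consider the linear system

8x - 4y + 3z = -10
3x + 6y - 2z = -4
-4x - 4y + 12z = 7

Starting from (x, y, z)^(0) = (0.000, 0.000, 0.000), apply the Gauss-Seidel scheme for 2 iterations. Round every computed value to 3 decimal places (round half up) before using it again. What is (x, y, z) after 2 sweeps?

Iteration 1:
  x = (-10 - (-4)·0.000 - (3)·0.000) / (8) = -1.250
  y = (-4 - (3)·-1.250 - (-2)·0.000) / (6) = -0.042
  z = (7 - (-4)·-1.250 - (-4)·-0.042) / (12) = 0.153
Iteration 2:
  x = (-10 - (-4)·-0.042 - (3)·0.153) / (8) = -1.328
  y = (-4 - (3)·-1.328 - (-2)·0.153) / (6) = 0.048
  z = (7 - (-4)·-1.328 - (-4)·0.048) / (12) = 0.157

(-1.328, 0.048, 0.157)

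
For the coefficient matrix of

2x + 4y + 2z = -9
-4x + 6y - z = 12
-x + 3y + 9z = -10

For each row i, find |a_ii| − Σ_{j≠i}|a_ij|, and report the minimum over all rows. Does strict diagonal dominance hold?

row 1: |2| − (4+2) = -4
row 2: |6| − (4+1) = 1
row 3: |9| − (1+3) = 5
minimum over rows = -4 → not strictly diagonally dominant

-4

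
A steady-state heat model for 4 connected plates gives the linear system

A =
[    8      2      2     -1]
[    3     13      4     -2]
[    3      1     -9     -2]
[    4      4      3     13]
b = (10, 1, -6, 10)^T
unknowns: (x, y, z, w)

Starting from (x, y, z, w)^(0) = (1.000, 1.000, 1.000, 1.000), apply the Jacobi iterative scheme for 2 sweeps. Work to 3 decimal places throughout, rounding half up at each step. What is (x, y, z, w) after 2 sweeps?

(1.095, -0.410, 0.941, 0.390)

Iteration 1:
  x = (10 - (2)·1.000 - (2)·1.000 - (-1)·1.000) / (8) = 0.875
  y = (1 - (3)·1.000 - (4)·1.000 - (-2)·1.000) / (13) = -0.308
  z = (-6 - (3)·1.000 - (1)·1.000 - (-2)·1.000) / (-9) = 0.889
  w = (10 - (4)·1.000 - (4)·1.000 - (3)·1.000) / (13) = -0.077
Iteration 2:
  x = (10 - (2)·-0.308 - (2)·0.889 - (-1)·-0.077) / (8) = 1.095
  y = (1 - (3)·0.875 - (4)·0.889 - (-2)·-0.077) / (13) = -0.410
  z = (-6 - (3)·0.875 - (1)·-0.308 - (-2)·-0.077) / (-9) = 0.941
  w = (10 - (4)·0.875 - (4)·-0.308 - (3)·0.889) / (13) = 0.390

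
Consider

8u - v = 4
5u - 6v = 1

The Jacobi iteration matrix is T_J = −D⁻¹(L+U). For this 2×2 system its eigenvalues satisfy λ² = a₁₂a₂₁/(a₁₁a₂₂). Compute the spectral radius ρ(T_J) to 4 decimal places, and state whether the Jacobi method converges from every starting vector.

a₁₂a₂₁/(a₁₁a₂₂) = (-1)·(5) / ((8)·(-6)) = 0.104167
ρ = √|0.104167| = √0.104167 = 0.3227
ρ < 1, so Jacobi converges

0.3227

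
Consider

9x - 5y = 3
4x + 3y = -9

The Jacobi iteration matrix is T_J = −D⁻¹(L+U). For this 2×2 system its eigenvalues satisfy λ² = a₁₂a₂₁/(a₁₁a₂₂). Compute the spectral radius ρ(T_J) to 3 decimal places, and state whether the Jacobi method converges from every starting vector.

0.861

a₁₂a₂₁/(a₁₁a₂₂) = (-5)·(4) / ((9)·(3)) = -0.740741
ρ = √|-0.740741| = √0.740741 = 0.861
ρ < 1, so Jacobi converges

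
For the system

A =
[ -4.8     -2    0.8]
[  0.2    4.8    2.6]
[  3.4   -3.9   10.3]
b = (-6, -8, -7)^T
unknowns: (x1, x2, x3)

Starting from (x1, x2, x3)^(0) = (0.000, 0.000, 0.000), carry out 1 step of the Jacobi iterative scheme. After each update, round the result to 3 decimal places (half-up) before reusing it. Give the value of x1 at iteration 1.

Iteration 1:
  x1 = (-6 - (-2)·0.000 - (0.8)·0.000) / (-4.8) = 1.250
  x2 = (-8 - (0.2)·0.000 - (2.6)·0.000) / (4.8) = -1.667
  x3 = (-7 - (3.4)·0.000 - (-3.9)·0.000) / (10.3) = -0.680

1.250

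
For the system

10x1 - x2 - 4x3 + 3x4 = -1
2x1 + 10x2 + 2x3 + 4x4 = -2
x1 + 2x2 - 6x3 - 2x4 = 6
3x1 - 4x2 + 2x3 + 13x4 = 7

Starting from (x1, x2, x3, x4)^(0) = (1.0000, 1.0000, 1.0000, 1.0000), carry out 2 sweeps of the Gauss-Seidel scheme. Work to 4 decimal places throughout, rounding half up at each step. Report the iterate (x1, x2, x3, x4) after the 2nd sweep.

(-0.9703, 0.1090, -1.2946, 0.9951)

Iteration 1:
  x1 = (-1 - (-1)·1.0000 - (-4)·1.0000 - (3)·1.0000) / (10) = 0.1000
  x2 = (-2 - (2)·0.1000 - (2)·1.0000 - (4)·1.0000) / (10) = -0.8200
  x3 = (6 - (1)·0.1000 - (2)·-0.8200 - (-2)·1.0000) / (-6) = -1.5900
  x4 = (7 - (3)·0.1000 - (-4)·-0.8200 - (2)·-1.5900) / (13) = 0.5077
Iteration 2:
  x1 = (-1 - (-1)·-0.8200 - (-4)·-1.5900 - (3)·0.5077) / (10) = -0.9703
  x2 = (-2 - (2)·-0.9703 - (2)·-1.5900 - (4)·0.5077) / (10) = 0.1090
  x3 = (6 - (1)·-0.9703 - (2)·0.1090 - (-2)·0.5077) / (-6) = -1.2946
  x4 = (7 - (3)·-0.9703 - (-4)·0.1090 - (2)·-1.2946) / (13) = 0.9951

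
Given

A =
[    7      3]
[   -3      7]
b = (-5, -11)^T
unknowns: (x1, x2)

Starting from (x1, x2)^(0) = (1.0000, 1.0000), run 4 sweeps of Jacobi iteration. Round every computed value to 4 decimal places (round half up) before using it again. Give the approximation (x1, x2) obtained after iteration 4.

(0.0004, -1.4990)

Iteration 1:
  x1 = (-5 - (3)·1.0000) / (7) = -1.1429
  x2 = (-11 - (-3)·1.0000) / (7) = -1.1429
Iteration 2:
  x1 = (-5 - (3)·-1.1429) / (7) = -0.2245
  x2 = (-11 - (-3)·-1.1429) / (7) = -2.0612
Iteration 3:
  x1 = (-5 - (3)·-2.0612) / (7) = 0.1691
  x2 = (-11 - (-3)·-0.2245) / (7) = -1.6676
Iteration 4:
  x1 = (-5 - (3)·-1.6676) / (7) = 0.0004
  x2 = (-11 - (-3)·0.1691) / (7) = -1.4990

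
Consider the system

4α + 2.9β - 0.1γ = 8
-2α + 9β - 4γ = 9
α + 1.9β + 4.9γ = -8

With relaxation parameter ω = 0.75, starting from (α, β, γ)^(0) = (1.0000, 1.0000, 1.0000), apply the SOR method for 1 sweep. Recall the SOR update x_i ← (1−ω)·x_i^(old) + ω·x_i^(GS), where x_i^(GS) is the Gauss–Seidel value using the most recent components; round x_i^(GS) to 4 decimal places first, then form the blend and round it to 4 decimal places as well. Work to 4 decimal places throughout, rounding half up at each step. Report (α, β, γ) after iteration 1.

Iteration 1:
  α: GS value = (8 - (2.9)·1.0000 - (-0.1)·1.0000) / (4) = 1.3000;  α ← (1−ω)·1.0000 + ω·1.3000 = 1.2250
  β: GS value = (9 - (-2)·1.2250 - (-4)·1.0000) / (9) = 1.7167;  β ← (1−ω)·1.0000 + ω·1.7167 = 1.5375
  γ: GS value = (-8 - (1)·1.2250 - (1.9)·1.5375) / (4.9) = -2.4788;  γ ← (1−ω)·1.0000 + ω·-2.4788 = -1.6091

(1.2250, 1.5375, -1.6091)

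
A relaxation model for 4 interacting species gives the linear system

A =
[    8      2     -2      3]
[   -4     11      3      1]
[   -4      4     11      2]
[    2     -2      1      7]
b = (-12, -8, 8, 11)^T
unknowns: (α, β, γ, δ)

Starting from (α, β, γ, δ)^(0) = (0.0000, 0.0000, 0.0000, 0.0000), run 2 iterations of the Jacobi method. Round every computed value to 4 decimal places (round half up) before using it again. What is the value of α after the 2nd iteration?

-1.7256

Iteration 1:
  α = (-12 - (2)·0.0000 - (-2)·0.0000 - (3)·0.0000) / (8) = -1.5000
  β = (-8 - (-4)·0.0000 - (3)·0.0000 - (1)·0.0000) / (11) = -0.7273
  γ = (8 - (-4)·0.0000 - (4)·0.0000 - (2)·0.0000) / (11) = 0.7273
  δ = (11 - (2)·0.0000 - (-2)·0.0000 - (1)·0.0000) / (7) = 1.5714
Iteration 2:
  α = (-12 - (2)·-0.7273 - (-2)·0.7273 - (3)·1.5714) / (8) = -1.7256
  β = (-8 - (-4)·-1.5000 - (3)·0.7273 - (1)·1.5714) / (11) = -1.6139
  γ = (8 - (-4)·-1.5000 - (4)·-0.7273 - (2)·1.5714) / (11) = 0.1606
  δ = (11 - (2)·-1.5000 - (-2)·-0.7273 - (1)·0.7273) / (7) = 1.6883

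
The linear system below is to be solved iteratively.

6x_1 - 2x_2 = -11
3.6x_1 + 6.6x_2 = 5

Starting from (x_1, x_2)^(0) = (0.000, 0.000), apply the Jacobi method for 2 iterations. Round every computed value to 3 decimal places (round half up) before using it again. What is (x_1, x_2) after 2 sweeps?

Iteration 1:
  x_1 = (-11 - (-2)·0.000) / (6) = -1.833
  x_2 = (5 - (3.6)·0.000) / (6.6) = 0.758
Iteration 2:
  x_1 = (-11 - (-2)·0.758) / (6) = -1.581
  x_2 = (5 - (3.6)·-1.833) / (6.6) = 1.757

(-1.581, 1.757)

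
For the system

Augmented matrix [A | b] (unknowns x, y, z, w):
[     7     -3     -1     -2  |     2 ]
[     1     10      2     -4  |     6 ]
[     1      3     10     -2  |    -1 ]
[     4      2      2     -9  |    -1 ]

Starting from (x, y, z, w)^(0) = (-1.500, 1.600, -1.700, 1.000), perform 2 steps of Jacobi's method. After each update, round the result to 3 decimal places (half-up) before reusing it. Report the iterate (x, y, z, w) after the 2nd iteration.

Iteration 1:
  x = (2 - (-3)·1.600 - (-1)·-1.700 - (-2)·1.000) / (7) = 1.014
  y = (6 - (1)·-1.500 - (2)·-1.700 - (-4)·1.000) / (10) = 1.490
  z = (-1 - (1)·-1.500 - (3)·1.600 - (-2)·1.000) / (10) = -0.230
  w = (-1 - (4)·-1.500 - (2)·1.600 - (2)·-1.700) / (-9) = -0.578
Iteration 2:
  x = (2 - (-3)·1.490 - (-1)·-0.230 - (-2)·-0.578) / (7) = 0.726
  y = (6 - (1)·1.014 - (2)·-0.230 - (-4)·-0.578) / (10) = 0.313
  z = (-1 - (1)·1.014 - (3)·1.490 - (-2)·-0.578) / (10) = -0.764
  w = (-1 - (4)·1.014 - (2)·1.490 - (2)·-0.230) / (-9) = 0.842

(0.726, 0.313, -0.764, 0.842)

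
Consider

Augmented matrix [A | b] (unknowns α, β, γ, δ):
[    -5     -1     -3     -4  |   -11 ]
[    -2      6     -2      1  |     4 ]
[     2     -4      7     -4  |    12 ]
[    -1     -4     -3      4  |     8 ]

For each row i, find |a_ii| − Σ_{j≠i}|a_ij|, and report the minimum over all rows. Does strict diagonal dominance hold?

row 1: |-5| − (1+3+4) = -3
row 2: |6| − (2+2+1) = 1
row 3: |7| − (2+4+4) = -3
row 4: |4| − (1+4+3) = -4
minimum over rows = -4 → not strictly diagonally dominant

-4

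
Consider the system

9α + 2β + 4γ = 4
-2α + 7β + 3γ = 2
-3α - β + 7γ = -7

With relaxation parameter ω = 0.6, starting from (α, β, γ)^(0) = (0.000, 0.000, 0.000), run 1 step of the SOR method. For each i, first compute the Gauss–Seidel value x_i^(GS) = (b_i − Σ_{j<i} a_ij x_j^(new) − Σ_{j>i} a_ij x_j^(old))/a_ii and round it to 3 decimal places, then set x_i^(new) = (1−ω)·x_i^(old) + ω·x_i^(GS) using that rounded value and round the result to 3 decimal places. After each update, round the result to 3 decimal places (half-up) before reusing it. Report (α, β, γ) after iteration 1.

(0.266, 0.217, -0.513)

Iteration 1:
  α: GS value = (4 - (2)·0.000 - (4)·0.000) / (9) = 0.444;  α ← (1−ω)·0.000 + ω·0.444 = 0.266
  β: GS value = (2 - (-2)·0.266 - (3)·0.000) / (7) = 0.362;  β ← (1−ω)·0.000 + ω·0.362 = 0.217
  γ: GS value = (-7 - (-3)·0.266 - (-1)·0.217) / (7) = -0.855;  γ ← (1−ω)·0.000 + ω·-0.855 = -0.513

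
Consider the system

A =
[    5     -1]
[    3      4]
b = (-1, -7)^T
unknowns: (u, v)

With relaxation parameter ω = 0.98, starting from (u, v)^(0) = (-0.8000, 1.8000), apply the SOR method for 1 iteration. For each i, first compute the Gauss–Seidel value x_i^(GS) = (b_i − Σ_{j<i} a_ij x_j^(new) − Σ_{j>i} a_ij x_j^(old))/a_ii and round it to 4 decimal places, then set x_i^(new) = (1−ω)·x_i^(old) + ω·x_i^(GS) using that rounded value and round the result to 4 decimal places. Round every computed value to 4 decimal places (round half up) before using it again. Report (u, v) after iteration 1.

(0.1408, -1.7825)

Iteration 1:
  u: GS value = (-1 - (-1)·1.8000) / (5) = 0.1600;  u ← (1−ω)·-0.8000 + ω·0.1600 = 0.1408
  v: GS value = (-7 - (3)·0.1408) / (4) = -1.8556;  v ← (1−ω)·1.8000 + ω·-1.8556 = -1.7825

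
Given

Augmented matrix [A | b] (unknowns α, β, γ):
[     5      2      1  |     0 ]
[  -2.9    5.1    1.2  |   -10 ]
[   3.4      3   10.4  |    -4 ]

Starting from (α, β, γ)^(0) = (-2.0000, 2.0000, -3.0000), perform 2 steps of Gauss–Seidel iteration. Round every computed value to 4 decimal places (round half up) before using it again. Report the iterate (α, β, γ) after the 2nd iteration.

(0.5323, -1.6759, -0.0752)

Iteration 1:
  α = (0 - (2)·2.0000 - (1)·-3.0000) / (5) = -0.2000
  β = (-10 - (-2.9)·-0.2000 - (1.2)·-3.0000) / (5.1) = -1.3686
  γ = (-4 - (3.4)·-0.2000 - (3)·-1.3686) / (10.4) = 0.0756
Iteration 2:
  α = (0 - (2)·-1.3686 - (1)·0.0756) / (5) = 0.5323
  β = (-10 - (-2.9)·0.5323 - (1.2)·0.0756) / (5.1) = -1.6759
  γ = (-4 - (3.4)·0.5323 - (3)·-1.6759) / (10.4) = -0.0752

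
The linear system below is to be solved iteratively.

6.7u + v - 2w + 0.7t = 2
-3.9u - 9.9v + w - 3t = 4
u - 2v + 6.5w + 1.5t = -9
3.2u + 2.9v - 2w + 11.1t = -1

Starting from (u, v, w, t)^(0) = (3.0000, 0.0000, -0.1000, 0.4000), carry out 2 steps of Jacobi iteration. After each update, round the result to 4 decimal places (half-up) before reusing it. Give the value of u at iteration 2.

0.0778

Iteration 1:
  u = (2 - (1)·0.0000 - (-2)·-0.1000 - (0.7)·0.4000) / (6.7) = 0.2269
  v = (4 - (-3.9)·3.0000 - (1)·-0.1000 - (-3)·0.4000) / (-9.9) = -1.7172
  w = (-9 - (1)·3.0000 - (-2)·0.0000 - (1.5)·0.4000) / (6.5) = -1.9385
  t = (-1 - (3.2)·3.0000 - (2.9)·0.0000 - (-2)·-0.1000) / (11.1) = -0.9730
Iteration 2:
  u = (2 - (1)·-1.7172 - (-2)·-1.9385 - (0.7)·-0.9730) / (6.7) = 0.0778
  v = (4 - (-3.9)·0.2269 - (1)·-1.9385 - (-3)·-0.9730) / (-9.9) = -0.3944
  w = (-9 - (1)·0.2269 - (-2)·-1.7172 - (1.5)·-0.9730) / (6.5) = -1.7234
  t = (-1 - (3.2)·0.2269 - (2.9)·-1.7172 - (-2)·-1.9385) / (11.1) = -0.0561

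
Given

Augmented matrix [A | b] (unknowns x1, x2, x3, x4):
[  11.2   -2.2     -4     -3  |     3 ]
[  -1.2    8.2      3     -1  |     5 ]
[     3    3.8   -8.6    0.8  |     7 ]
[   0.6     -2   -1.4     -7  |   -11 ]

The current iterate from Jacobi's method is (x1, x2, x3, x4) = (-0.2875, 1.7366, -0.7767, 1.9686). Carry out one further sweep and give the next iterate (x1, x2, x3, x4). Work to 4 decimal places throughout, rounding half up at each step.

(0.8589, 1.0919, 0.0362, 1.2060)

One sweep:
  x1 = (3 - (-2.2)·1.7366 - (-4)·-0.7767 - (-3)·1.9686) / (11.2) = 0.8589
  x2 = (5 - (-1.2)·-0.2875 - (3)·-0.7767 - (-1)·1.9686) / (8.2) = 1.0919
  x3 = (7 - (3)·-0.2875 - (3.8)·1.7366 - (0.8)·1.9686) / (-8.6) = 0.0362
  x4 = (-11 - (0.6)·-0.2875 - (-2)·1.7366 - (-1.4)·-0.7767) / (-7) = 1.2060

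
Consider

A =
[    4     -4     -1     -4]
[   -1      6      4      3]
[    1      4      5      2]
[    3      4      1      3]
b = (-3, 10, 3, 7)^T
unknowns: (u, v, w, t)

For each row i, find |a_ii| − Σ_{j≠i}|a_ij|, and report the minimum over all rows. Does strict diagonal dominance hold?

row 1: |4| − (4+1+4) = -5
row 2: |6| − (1+4+3) = -2
row 3: |5| − (1+4+2) = -2
row 4: |3| − (3+4+1) = -5
minimum over rows = -5 → not strictly diagonally dominant

-5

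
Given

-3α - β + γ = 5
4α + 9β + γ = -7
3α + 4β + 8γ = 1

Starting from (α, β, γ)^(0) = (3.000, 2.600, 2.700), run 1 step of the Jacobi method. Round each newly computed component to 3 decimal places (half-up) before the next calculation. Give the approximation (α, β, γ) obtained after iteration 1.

Iteration 1:
  α = (5 - (-1)·2.600 - (1)·2.700) / (-3) = -1.633
  β = (-7 - (4)·3.000 - (1)·2.700) / (9) = -2.411
  γ = (1 - (3)·3.000 - (4)·2.600) / (8) = -2.300

(-1.633, -2.411, -2.300)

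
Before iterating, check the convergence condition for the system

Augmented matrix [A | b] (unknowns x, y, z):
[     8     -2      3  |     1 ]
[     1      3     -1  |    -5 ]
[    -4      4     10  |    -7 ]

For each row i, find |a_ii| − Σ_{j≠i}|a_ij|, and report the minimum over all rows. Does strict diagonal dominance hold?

row 1: |8| − (2+3) = 3
row 2: |3| − (1+1) = 1
row 3: |10| − (4+4) = 2
minimum over rows = 1 → strictly diagonally dominant (convergence guaranteed)

1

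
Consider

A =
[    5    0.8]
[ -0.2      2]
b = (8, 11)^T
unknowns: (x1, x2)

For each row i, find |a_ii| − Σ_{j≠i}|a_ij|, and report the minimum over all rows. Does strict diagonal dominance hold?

1.8

row 1: |5| − (0.8) = 4.2
row 2: |2| − (0.2) = 1.8
minimum over rows = 1.8 → strictly diagonally dominant (convergence guaranteed)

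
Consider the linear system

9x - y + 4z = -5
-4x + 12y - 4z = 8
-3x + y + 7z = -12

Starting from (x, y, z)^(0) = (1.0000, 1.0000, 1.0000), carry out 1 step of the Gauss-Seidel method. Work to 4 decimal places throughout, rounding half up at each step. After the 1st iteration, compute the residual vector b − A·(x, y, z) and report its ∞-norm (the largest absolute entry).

Iteration 1:
  x = (-5 - (-1)·1.0000 - (4)·1.0000) / (9) = -0.8889
  y = (8 - (-4)·-0.8889 - (-4)·1.0000) / (12) = 0.7037
  z = (-12 - (-3)·-0.8889 - (1)·0.7037) / (7) = -2.1958
Residual b − A·x = (12.4870, -12.7832, 0.0002); ∞-norm = 12.7832

12.7832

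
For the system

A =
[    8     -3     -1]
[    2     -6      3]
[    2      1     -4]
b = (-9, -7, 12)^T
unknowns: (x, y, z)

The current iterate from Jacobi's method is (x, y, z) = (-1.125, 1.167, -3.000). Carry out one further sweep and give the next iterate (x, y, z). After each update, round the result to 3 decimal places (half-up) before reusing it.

One sweep:
  x = (-9 - (-3)·1.167 - (-1)·-3.000) / (8) = -1.062
  y = (-7 - (2)·-1.125 - (3)·-3.000) / (-6) = -0.708
  z = (12 - (2)·-1.125 - (1)·1.167) / (-4) = -3.271

(-1.062, -0.708, -3.271)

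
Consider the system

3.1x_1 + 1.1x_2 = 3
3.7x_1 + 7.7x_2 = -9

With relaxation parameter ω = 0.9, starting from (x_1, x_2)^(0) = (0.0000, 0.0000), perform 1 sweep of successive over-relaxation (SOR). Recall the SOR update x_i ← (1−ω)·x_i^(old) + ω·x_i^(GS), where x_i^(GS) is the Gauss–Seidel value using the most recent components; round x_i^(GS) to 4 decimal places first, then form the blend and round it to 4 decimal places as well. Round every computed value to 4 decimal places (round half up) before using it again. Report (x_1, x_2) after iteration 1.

(0.8709, -1.4286)

Iteration 1:
  x_1: GS value = (3 - (1.1)·0.0000) / (3.1) = 0.9677;  x_1 ← (1−ω)·0.0000 + ω·0.9677 = 0.8709
  x_2: GS value = (-9 - (3.7)·0.8709) / (7.7) = -1.5873;  x_2 ← (1−ω)·0.0000 + ω·-1.5873 = -1.4286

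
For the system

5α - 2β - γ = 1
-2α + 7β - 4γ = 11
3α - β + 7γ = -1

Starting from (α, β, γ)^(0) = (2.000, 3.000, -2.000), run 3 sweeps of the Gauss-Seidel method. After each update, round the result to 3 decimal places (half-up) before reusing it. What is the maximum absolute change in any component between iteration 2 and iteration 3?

Iteration 1:
  α = (1 - (-2)·3.000 - (-1)·-2.000) / (5) = 1.000
  β = (11 - (-2)·1.000 - (-4)·-2.000) / (7) = 0.714
  γ = (-1 - (3)·1.000 - (-1)·0.714) / (7) = -0.469
Iteration 2:
  α = (1 - (-2)·0.714 - (-1)·-0.469) / (5) = 0.392
  β = (11 - (-2)·0.392 - (-4)·-0.469) / (7) = 1.415
  γ = (-1 - (3)·0.392 - (-1)·1.415) / (7) = -0.109
Iteration 3:
  α = (1 - (-2)·1.415 - (-1)·-0.109) / (5) = 0.744
  β = (11 - (-2)·0.744 - (-4)·-0.109) / (7) = 1.722
  γ = (-1 - (3)·0.744 - (-1)·1.722) / (7) = -0.216
Change: (0.352, 0.307, -0.107) → max |·| = 0.352

0.352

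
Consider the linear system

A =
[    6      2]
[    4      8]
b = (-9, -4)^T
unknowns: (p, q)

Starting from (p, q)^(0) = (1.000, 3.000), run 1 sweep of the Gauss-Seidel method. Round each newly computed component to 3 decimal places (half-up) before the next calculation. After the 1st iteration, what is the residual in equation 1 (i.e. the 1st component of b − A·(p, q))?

Iteration 1:
  p = (-9 - (2)·3.000) / (6) = -2.500
  q = (-4 - (4)·-2.500) / (8) = 0.750
Residual b − A·x = (4.500, 0.000)

4.500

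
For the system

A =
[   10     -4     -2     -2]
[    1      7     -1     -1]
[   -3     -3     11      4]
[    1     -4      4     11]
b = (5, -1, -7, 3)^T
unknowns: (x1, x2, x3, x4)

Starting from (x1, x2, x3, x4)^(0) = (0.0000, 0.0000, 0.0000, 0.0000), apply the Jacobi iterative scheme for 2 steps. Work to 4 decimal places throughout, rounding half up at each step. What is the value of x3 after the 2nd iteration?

Iteration 1:
  x1 = (5 - (-4)·0.0000 - (-2)·0.0000 - (-2)·0.0000) / (10) = 0.5000
  x2 = (-1 - (1)·0.0000 - (-1)·0.0000 - (-1)·0.0000) / (7) = -0.1429
  x3 = (-7 - (-3)·0.0000 - (-3)·0.0000 - (4)·0.0000) / (11) = -0.6364
  x4 = (3 - (1)·0.0000 - (-4)·0.0000 - (4)·0.0000) / (11) = 0.2727
Iteration 2:
  x1 = (5 - (-4)·-0.1429 - (-2)·-0.6364 - (-2)·0.2727) / (10) = 0.3701
  x2 = (-1 - (1)·0.5000 - (-1)·-0.6364 - (-1)·0.2727) / (7) = -0.2662
  x3 = (-7 - (-3)·0.5000 - (-3)·-0.1429 - (4)·0.2727) / (11) = -0.6381
  x4 = (3 - (1)·0.5000 - (-4)·-0.1429 - (4)·-0.6364) / (11) = 0.4067

-0.6381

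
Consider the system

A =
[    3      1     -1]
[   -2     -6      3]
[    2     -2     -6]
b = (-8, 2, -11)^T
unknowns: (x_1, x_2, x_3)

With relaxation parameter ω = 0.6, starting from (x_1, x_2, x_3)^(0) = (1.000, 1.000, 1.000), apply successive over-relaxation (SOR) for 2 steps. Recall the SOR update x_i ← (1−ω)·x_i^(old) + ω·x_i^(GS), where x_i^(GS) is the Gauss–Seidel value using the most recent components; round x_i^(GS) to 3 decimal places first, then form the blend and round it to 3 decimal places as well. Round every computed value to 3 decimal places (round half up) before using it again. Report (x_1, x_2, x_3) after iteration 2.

(-2.006, 0.831, 0.978)

Iteration 1:
  x_1: GS value = (-8 - (1)·1.000 - (-1)·1.000) / (3) = -2.667;  x_1 ← (1−ω)·1.000 + ω·-2.667 = -1.200
  x_2: GS value = (2 - (-2)·-1.200 - (3)·1.000) / (-6) = 0.567;  x_2 ← (1−ω)·1.000 + ω·0.567 = 0.740
  x_3: GS value = (-11 - (2)·-1.200 - (-2)·0.740) / (-6) = 1.187;  x_3 ← (1−ω)·1.000 + ω·1.187 = 1.112
Iteration 2:
  x_1: GS value = (-8 - (1)·0.740 - (-1)·1.112) / (3) = -2.543;  x_1 ← (1−ω)·-1.200 + ω·-2.543 = -2.006
  x_2: GS value = (2 - (-2)·-2.006 - (3)·1.112) / (-6) = 0.891;  x_2 ← (1−ω)·0.740 + ω·0.891 = 0.831
  x_3: GS value = (-11 - (2)·-2.006 - (-2)·0.831) / (-6) = 0.888;  x_3 ← (1−ω)·1.112 + ω·0.888 = 0.978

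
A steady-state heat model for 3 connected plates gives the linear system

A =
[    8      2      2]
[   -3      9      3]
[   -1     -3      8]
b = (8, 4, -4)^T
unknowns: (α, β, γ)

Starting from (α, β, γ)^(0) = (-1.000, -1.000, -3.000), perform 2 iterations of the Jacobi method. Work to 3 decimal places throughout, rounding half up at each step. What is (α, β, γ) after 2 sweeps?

(0.972, 1.444, 0.167)

Iteration 1:
  α = (8 - (2)·-1.000 - (2)·-3.000) / (8) = 2.000
  β = (4 - (-3)·-1.000 - (3)·-3.000) / (9) = 1.111
  γ = (-4 - (-1)·-1.000 - (-3)·-1.000) / (8) = -1.000
Iteration 2:
  α = (8 - (2)·1.111 - (2)·-1.000) / (8) = 0.972
  β = (4 - (-3)·2.000 - (3)·-1.000) / (9) = 1.444
  γ = (-4 - (-1)·2.000 - (-3)·1.111) / (8) = 0.167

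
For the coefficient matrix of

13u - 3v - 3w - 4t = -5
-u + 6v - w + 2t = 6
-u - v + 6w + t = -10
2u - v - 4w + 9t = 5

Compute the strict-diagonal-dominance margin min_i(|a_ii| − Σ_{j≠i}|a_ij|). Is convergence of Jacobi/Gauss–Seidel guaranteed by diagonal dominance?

2

row 1: |13| − (3+3+4) = 3
row 2: |6| − (1+1+2) = 2
row 3: |6| − (1+1+1) = 3
row 4: |9| − (2+1+4) = 2
minimum over rows = 2 → strictly diagonally dominant (convergence guaranteed)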